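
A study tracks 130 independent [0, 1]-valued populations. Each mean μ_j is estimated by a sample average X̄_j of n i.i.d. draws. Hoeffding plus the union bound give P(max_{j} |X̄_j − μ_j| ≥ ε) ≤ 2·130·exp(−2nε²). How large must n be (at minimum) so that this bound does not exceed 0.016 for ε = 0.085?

671

Need 2·130·exp(−2nε²) ≤ 0.016, i.e. exp(−2nε²) ≤ 0.016/260.
So 2nε² ≥ ln(260/0.016) = 9.695848.
Hence n ≥ 9.695848/(2·0.085²) = 670.993.
The smallest integer n is 671.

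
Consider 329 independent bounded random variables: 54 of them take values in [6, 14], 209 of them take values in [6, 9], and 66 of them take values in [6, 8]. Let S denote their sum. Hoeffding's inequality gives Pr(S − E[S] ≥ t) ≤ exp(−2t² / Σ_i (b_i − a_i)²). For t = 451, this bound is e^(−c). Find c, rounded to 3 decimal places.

Σ(b_i − a_i)² = 54·8² + 209·3² + 66·2² = 5601.
c = 2t² / 5601 = 2·451² / 5601 = 72.6302.

72.630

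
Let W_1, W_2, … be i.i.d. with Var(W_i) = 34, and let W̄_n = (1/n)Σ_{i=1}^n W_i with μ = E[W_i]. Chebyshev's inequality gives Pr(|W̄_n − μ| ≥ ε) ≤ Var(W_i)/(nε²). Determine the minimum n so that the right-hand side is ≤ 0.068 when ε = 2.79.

65

Require 34/(n·2.79²) ≤ 0.068, i.e. n ≥ 34/(0.068·2.79²) = 64.234.
The smallest integer n is 65.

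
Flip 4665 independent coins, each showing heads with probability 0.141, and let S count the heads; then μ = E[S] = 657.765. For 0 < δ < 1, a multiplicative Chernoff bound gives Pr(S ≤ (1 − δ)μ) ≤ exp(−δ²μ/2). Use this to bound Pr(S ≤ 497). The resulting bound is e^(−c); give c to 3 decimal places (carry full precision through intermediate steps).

19.646

Write 497 = (1 − δ)μ, so δ = 1 − 497/657.765 = 0.244411…
Then the exponent is δ²μ/2 = (μ − 497)²/(2μ) = 19.646367.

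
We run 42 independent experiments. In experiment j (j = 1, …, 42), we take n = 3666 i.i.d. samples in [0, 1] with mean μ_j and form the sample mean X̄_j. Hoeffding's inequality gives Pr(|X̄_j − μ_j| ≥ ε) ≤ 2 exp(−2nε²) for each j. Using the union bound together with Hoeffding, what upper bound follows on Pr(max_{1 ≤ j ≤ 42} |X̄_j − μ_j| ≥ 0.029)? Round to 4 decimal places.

Per-experiment Hoeffding bound: 2·exp(−2·3666·0.029²) = 2·exp(−6.16621) = 0.0041983.
Union bound over 42 events: 42·0.0041983 = 0.17633.

0.1763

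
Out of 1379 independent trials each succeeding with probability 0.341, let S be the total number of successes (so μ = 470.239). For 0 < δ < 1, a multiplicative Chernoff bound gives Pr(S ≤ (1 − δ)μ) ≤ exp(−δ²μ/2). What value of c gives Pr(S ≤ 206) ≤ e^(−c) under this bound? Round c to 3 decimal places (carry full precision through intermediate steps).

74.241

Write 206 = (1 − δ)μ, so δ = 1 − 206/470.239 = 0.5619249…
Then the exponent is δ²μ/2 = (μ − 206)²/(2μ) = 74.241236.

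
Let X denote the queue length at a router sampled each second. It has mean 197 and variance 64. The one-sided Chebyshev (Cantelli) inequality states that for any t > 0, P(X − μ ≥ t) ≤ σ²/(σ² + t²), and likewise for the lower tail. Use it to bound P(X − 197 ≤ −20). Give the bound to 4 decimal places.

Here σ² = 64 and t = 20, so σ² + t² = 464.
Cantelli's bound: 64/464 = 0.1379.

0.1379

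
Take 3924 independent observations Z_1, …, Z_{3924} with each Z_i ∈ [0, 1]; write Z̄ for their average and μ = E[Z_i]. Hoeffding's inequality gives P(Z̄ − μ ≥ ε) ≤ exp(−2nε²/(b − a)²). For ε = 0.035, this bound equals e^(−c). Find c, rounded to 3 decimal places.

c = 2nε²/(b − a)² = 2·3924·0.035² / 1² = 9.6138.

9.614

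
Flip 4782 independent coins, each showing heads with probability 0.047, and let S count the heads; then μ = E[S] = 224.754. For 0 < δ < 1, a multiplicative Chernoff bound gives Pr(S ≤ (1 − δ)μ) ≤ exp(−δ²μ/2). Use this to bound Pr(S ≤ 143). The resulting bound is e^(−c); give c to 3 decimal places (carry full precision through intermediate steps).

Write 143 = (1 − δ)μ, so δ = 1 − 143/224.754 = 0.3637488…
Then the exponent is δ²μ/2 = (μ − 143)²/(2μ) = 14.868960.

14.869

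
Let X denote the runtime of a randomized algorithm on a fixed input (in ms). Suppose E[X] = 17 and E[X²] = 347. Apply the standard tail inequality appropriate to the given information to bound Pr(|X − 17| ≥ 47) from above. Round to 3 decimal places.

The first two moments determine the variance, so Chebyshev's inequality is the sharpest standard bound available.
Var(X) = E[X²] − (E[X])² = 347 − 289 = 58.
Chebyshev's inequality: Pr(|X − μ| ≥ t) ≤ Var(X)/t² = 58/2209 = 0.0263.

0.026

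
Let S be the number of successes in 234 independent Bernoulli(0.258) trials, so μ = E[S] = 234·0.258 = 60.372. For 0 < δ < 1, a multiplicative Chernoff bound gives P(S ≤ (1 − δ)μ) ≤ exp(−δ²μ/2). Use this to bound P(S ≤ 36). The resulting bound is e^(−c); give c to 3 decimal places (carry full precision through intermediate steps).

Write 36 = (1 − δ)μ, so δ = 1 − 36/60.372 = 0.4036971…
Then the exponent is δ²μ/2 = (μ − 36)²/(2μ) = 4.919453.

4.919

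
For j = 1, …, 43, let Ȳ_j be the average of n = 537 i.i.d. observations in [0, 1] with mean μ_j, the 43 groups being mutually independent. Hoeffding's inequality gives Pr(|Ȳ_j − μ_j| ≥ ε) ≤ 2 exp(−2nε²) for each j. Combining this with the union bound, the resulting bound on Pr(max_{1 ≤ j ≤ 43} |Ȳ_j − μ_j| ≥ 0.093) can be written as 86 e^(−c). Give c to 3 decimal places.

9.289

Union bound over the 43 events: Pr(max_{1 ≤ j ≤ 43} |Ȳ_j − μ_j| ≥ 0.093) ≤ 43·2·exp(−2nε²) = 86 exp(−2·537·0.093²).
So c = 2·537·0.093² = 9.2890.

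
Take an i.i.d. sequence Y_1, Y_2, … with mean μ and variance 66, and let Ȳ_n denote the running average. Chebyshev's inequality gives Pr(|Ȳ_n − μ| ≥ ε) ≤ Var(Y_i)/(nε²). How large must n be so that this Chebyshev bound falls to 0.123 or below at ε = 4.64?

Require 66/(n·4.64²) ≤ 0.123, i.e. n ≥ 66/(0.123·4.64²) = 24.923.
The smallest integer n is 25.

25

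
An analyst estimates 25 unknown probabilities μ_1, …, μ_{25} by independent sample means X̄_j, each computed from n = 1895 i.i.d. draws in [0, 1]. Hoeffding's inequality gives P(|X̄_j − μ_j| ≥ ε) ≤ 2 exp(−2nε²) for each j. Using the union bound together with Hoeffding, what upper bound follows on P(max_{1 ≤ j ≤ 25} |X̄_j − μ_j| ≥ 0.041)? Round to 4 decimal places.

0.0855

Per-experiment Hoeffding bound: 2·exp(−2·1895·0.041²) = 2·exp(−6.37099) = 0.0034209.
Union bound over 25 events: 25·0.0034209 = 0.08552.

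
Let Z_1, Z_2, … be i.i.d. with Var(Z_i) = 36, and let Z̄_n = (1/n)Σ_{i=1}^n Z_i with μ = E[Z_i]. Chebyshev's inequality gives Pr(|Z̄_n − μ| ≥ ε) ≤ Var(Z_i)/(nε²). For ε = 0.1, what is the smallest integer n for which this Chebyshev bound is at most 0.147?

24490

Require 36/(n·0.1²) ≤ 0.147, i.e. n ≥ 36/(0.147·0.1²) = 24489.796.
The smallest integer n is 24490.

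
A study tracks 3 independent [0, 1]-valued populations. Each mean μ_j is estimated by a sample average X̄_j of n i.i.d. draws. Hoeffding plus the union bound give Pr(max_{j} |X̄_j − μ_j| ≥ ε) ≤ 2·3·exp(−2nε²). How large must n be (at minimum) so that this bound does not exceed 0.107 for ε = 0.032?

1967

Need 2·3·exp(−2nε²) ≤ 0.107, i.e. exp(−2nε²) ≤ 0.107/6.
So 2nε² ≥ ln(6/0.107) = 4.026686.
Hence n ≥ 4.026686/(2·0.032²) = 1966.155.
The smallest integer n is 1967.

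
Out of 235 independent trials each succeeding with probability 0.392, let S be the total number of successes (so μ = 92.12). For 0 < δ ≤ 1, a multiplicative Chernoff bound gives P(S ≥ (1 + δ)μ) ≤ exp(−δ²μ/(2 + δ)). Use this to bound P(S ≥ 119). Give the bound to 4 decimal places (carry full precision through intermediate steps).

0.0326

Write 119 = (1 + δ)μ, so δ = 119/92.12 − 1 = 0.2917933…
Then the exponent is δ²μ/(2 + δ) = (119 − μ)² / (μ·(2 + δ)) = 3.422387.
Bound = exp(−3.422387) = 0.03263.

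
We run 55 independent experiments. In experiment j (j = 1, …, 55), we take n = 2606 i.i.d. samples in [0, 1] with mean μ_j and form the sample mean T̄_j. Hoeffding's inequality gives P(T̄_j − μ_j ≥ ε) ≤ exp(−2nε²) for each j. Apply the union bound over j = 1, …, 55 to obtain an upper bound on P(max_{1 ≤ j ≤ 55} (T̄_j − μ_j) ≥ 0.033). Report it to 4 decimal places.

0.1885

Per-experiment Hoeffding bound: exp(−2·2606·0.033²) = exp(−5.67587) = 0.0034277.
Union bound over 55 events: 55·0.0034277 = 0.18852.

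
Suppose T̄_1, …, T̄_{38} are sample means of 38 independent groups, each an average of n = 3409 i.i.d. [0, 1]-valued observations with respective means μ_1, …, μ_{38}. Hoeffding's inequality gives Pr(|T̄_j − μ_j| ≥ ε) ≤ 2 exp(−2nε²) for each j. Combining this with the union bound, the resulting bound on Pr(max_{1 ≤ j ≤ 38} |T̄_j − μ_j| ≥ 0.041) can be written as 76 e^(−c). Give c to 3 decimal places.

11.461

Union bound over the 38 events: Pr(max_{1 ≤ j ≤ 38} |T̄_j − μ_j| ≥ 0.041) ≤ 38·2·exp(−2nε²) = 76 exp(−2·3409·0.041²).
So c = 2·3409·0.041² = 11.4611.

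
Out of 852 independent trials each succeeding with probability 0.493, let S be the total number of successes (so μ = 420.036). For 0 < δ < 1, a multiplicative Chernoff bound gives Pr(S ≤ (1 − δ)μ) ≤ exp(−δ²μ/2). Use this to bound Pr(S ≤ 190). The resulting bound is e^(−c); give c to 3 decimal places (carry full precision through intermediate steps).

Write 190 = (1 − δ)μ, so δ = 1 − 190/420.036 = 0.5476578…
Then the exponent is δ²μ/2 = (μ − 190)²/(2μ) = 62.990507.

62.991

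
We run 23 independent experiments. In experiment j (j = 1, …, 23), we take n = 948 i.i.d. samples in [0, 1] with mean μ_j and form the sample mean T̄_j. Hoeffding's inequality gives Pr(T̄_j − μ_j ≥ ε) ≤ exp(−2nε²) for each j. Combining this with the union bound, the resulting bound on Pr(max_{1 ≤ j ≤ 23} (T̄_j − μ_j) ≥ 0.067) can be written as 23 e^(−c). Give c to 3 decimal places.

Union bound over the 23 events: Pr(max_{1 ≤ j ≤ 23} (T̄_j − μ_j) ≥ 0.067) ≤ 23·exp(−2nε²) = 23 exp(−2·948·0.067²).
So c = 2·948·0.067² = 8.5111.

8.511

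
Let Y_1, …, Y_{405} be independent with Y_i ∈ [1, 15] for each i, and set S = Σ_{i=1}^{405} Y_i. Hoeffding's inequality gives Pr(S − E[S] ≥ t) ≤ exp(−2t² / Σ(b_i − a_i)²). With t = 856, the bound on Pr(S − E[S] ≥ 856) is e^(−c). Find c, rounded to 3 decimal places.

18.461

Σ(b_i − a_i)² = 405·(14)² = 79380.
c = 2t²/79380 = 2·856²/79380 = 18.4615.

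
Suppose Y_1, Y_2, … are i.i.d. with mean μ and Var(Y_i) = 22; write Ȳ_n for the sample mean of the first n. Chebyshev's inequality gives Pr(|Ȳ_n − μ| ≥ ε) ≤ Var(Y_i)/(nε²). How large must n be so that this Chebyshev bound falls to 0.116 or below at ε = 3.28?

18

Require 22/(n·3.28²) ≤ 0.116, i.e. n ≥ 22/(0.116·3.28²) = 17.629.
The smallest integer n is 18.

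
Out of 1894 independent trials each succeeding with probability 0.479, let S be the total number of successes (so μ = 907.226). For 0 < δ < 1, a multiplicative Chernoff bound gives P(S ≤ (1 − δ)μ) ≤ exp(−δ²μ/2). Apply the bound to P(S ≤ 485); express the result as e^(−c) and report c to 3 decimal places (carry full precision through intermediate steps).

Write 485 = (1 − δ)μ, so δ = 1 − 485/907.226 = 0.4654033…
Then the exponent is δ²μ/2 = (μ − 485)²/(2μ) = 98.252693.

98.253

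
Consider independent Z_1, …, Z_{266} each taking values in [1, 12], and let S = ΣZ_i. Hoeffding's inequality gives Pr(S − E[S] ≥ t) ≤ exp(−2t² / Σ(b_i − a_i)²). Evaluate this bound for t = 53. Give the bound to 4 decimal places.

Σ(b_i − a_i)² = 266·(11)² = 32186.
Exponent = 2·53²/32186 = 0.1745.
Bound = exp(−0.1745) = 0.83984.

0.8398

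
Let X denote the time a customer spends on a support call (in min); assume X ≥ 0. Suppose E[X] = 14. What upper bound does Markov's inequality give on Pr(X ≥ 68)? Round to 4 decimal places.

Markov's inequality: for a non-negative random variable, Pr(X ≥ a) ≤ E[X]/a.
Here E[X] = 14 and a = 68, so the bound is 14/68 = 0.2059.

0.2059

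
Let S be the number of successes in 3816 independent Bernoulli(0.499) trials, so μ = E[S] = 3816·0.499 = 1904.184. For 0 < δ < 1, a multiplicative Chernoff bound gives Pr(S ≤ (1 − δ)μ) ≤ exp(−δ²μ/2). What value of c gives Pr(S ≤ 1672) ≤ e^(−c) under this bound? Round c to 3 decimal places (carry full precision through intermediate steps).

14.156

Write 1672 = (1 − δ)μ, so δ = 1 − 1672/1904.184 = 0.1219336…
Then the exponent is δ²μ/2 = (μ − 1672)²/(2μ) = 14.155515.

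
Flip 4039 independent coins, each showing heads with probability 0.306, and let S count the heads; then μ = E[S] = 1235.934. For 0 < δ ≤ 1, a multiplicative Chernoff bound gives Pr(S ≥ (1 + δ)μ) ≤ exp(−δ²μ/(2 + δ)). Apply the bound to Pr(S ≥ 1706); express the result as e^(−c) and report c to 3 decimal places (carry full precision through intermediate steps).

Write 1706 = (1 + δ)μ, so δ = 1706/1235.934 − 1 = 0.3803326…
Then the exponent is δ²μ/(2 + δ) = (1706 − μ)² / (μ·(2 + δ)) = 75.107750.

75.108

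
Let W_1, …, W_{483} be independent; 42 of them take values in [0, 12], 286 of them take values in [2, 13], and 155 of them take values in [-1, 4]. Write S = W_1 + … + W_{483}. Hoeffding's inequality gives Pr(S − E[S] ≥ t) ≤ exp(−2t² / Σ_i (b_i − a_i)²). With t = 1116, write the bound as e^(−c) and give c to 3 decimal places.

Σ(b_i − a_i)² = 42·12² + 286·11² + 155·5² = 44529.
c = 2t² / 44529 = 2·1116² / 44529 = 55.9391.

55.939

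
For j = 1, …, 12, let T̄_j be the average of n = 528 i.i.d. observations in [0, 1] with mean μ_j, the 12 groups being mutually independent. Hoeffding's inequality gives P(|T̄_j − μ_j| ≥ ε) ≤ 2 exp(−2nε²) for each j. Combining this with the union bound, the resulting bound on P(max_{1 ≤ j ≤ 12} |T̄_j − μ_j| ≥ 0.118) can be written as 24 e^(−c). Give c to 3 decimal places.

14.704

Union bound over the 12 events: P(max_{1 ≤ j ≤ 12} |T̄_j − μ_j| ≥ 0.118) ≤ 12·2·exp(−2nε²) = 24 exp(−2·528·0.118²).
So c = 2·528·0.118² = 14.7037.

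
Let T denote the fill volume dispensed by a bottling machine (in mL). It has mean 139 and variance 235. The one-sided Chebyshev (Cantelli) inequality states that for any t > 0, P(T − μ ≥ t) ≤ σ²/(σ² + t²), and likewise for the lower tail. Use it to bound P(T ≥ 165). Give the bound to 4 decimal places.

Here σ² = 235 and t = 26, so σ² + t² = 911.
Cantelli's bound: 235/911 = 0.2580.

0.2580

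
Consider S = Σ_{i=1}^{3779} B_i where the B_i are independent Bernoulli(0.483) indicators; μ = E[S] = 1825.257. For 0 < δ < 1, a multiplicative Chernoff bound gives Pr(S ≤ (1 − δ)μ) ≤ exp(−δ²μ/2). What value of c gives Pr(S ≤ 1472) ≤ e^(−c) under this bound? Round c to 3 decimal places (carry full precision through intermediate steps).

Write 1472 = (1 − δ)μ, so δ = 1 − 1472/1825.257 = 0.1935382…
Then the exponent is δ²μ/2 = (μ − 1472)²/(2μ) = 34.184366.

34.184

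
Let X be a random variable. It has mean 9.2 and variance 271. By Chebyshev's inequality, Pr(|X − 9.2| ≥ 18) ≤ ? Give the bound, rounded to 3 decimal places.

0.836

Chebyshev: Pr(|X − μ| ≥ t) ≤ Var(X)/t².
Bound = 271 / 324 = 0.8364.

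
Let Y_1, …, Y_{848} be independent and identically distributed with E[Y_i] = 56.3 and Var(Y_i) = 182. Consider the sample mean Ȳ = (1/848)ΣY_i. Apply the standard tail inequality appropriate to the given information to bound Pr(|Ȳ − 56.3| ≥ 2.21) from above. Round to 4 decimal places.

0.0439

With mean and variance of each term known, Chebyshev's inequality bounds the deviation of the sum (or sample mean).
Var(Ȳ) = Var(Y_i)/n = 182/848 = 0.21462.
Chebyshev: Pr(|Ȳ − 56.3| ≥ 2.21) ≤ Var(Ȳ)/(2.21)² = 182/(848·2.21²) = 0.0439.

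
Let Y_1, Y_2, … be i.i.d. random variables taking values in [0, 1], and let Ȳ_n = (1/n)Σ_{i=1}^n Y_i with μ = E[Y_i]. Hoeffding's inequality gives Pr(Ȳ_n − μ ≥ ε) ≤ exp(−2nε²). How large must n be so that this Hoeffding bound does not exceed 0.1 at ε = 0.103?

109

Require exp(−2nε²) ≤ 0.1, i.e. 2nε² ≥ ln(1/0.1) = 2.302585.
So n ≥ 2.302585 / (2·0.103²) = 108.520.
The smallest integer n is 109.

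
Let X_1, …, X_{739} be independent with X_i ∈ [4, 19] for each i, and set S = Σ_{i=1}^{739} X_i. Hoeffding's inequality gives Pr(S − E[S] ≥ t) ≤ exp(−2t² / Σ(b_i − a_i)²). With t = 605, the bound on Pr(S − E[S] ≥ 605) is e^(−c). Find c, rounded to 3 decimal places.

Σ(b_i − a_i)² = 739·(15)² = 166275.
c = 2t²/166275 = 2·605²/166275 = 4.4026.

4.403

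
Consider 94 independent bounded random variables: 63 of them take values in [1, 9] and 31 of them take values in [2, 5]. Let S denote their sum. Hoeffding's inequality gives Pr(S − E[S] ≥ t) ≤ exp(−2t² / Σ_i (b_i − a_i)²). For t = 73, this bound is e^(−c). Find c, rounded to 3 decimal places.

Σ(b_i − a_i)² = 63·8² + 31·3² = 4311.
c = 2t² / 4311 = 2·73² / 4311 = 2.4723.

2.472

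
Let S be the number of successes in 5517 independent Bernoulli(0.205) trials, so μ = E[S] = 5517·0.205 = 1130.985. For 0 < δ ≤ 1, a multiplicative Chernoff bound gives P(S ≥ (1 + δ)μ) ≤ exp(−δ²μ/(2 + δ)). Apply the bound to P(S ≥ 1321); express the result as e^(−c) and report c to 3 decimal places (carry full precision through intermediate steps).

14.725

Write 1321 = (1 + δ)μ, so δ = 1321/1130.985 − 1 = 0.1680084…
Then the exponent is δ²μ/(2 + δ) = (1321 − μ)² / (μ·(2 + δ)) = 14.725090.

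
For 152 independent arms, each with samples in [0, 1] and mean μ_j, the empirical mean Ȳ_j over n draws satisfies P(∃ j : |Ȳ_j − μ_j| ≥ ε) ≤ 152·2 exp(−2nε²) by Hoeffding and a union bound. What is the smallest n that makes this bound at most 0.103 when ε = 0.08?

Need 2·152·exp(−2nε²) ≤ 0.103, i.e. exp(−2nε²) ≤ 0.103/304.
So 2nε² ≥ ln(304/0.103) = 7.990054.
Hence n ≥ 7.990054/(2·0.08²) = 624.223.
The smallest integer n is 625.

625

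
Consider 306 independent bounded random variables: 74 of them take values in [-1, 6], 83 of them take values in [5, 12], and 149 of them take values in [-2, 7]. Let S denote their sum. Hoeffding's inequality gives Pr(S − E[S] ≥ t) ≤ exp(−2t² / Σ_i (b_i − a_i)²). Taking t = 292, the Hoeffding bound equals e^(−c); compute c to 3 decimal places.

Σ(b_i − a_i)² = 74·7² + 83·7² + 149·9² = 19762.
c = 2t² / 19762 = 2·292² / 19762 = 8.6291.

8.629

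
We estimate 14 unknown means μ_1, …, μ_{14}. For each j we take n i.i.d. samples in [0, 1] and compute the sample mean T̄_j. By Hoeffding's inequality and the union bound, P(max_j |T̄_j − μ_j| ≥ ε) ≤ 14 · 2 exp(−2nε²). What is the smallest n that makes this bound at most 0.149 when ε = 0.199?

67

Need 2·14·exp(−2nε²) ≤ 0.149, i.e. exp(−2nε²) ≤ 0.149/28.
So 2nε² ≥ ln(28/0.149) = 5.236013.
Hence n ≥ 5.236013/(2·0.199²) = 66.110.
The smallest integer n is 67.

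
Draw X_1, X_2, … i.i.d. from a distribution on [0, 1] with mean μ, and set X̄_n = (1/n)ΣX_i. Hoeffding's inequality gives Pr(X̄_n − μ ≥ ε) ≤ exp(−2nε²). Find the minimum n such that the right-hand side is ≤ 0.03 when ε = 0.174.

58

Require exp(−2nε²) ≤ 0.03, i.e. 2nε² ≥ ln(1/0.03) = 3.506558.
So n ≥ 3.506558 / (2·0.174²) = 57.910.
The smallest integer n is 58.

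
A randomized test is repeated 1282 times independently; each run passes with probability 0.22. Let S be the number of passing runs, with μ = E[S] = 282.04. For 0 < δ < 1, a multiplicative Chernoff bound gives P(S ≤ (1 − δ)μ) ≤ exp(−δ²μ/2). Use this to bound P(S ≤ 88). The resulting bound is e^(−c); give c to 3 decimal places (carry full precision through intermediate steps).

66.749

Write 88 = (1 − δ)μ, so δ = 1 − 88/282.04 = 0.6879875…
Then the exponent is δ²μ/2 = (μ − 88)²/(2μ) = 66.748549.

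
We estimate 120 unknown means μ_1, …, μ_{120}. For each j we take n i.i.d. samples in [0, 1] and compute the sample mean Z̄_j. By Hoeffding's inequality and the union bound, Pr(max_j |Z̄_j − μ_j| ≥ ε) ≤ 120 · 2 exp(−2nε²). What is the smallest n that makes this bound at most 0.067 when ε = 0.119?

289

Need 2·120·exp(−2nε²) ≤ 0.067, i.e. exp(−2nε²) ≤ 0.067/240.
So 2nε² ≥ ln(240/0.067) = 8.183702.
Hence n ≥ 8.183702/(2·0.119²) = 288.952.
The smallest integer n is 289.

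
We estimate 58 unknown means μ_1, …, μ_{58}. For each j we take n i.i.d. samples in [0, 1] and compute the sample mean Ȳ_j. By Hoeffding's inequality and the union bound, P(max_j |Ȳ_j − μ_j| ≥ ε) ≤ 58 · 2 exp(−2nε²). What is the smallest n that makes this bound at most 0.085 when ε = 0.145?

Need 2·58·exp(−2nε²) ≤ 0.085, i.e. exp(−2nε²) ≤ 0.085/116.
So 2nε² ≥ ln(116/0.085) = 7.218694.
Hence n ≥ 7.218694/(2·0.145²) = 171.669.
The smallest integer n is 172.

172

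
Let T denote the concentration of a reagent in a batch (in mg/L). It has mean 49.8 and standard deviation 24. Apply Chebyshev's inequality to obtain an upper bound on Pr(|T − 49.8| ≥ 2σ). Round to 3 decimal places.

Chebyshev: Pr(|T − μ| ≥ t) ≤ Var(T)/t².
Var(T) = σ² = 24² = 576.
t = 2·24 = 48.
Bound = 576 / 2304 = 0.2500.

0.250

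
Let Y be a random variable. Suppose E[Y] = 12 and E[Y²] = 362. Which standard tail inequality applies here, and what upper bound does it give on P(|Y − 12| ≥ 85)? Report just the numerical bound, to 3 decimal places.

0.030

The first two moments determine the variance, so Chebyshev's inequality is the sharpest standard bound available.
Var(Y) = E[Y²] − (E[Y])² = 362 − 144 = 218.
Chebyshev's inequality: P(|Y − μ| ≥ t) ≤ Var(Y)/t² = 218/7225 = 0.0302.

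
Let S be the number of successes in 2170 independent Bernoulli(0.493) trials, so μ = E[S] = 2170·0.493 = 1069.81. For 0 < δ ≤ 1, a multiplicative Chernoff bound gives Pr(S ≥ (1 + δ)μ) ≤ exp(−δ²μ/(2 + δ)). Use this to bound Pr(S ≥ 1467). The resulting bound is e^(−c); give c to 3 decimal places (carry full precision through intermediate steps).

Write 1467 = (1 + δ)μ, so δ = 1467/1069.81 − 1 = 0.3712715…
Then the exponent is δ²μ/(2 + δ) = (1467 − μ)² / (μ·(2 + δ)) = 62.188298.

62.188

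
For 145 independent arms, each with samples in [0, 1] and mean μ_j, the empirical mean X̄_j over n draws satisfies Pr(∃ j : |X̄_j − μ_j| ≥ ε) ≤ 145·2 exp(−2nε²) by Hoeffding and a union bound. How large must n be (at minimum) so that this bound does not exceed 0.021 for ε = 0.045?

Need 2·145·exp(−2nε²) ≤ 0.021, i.e. exp(−2nε²) ≤ 0.021/290.
So 2nε² ≥ ln(290/0.021) = 9.533114.
Hence n ≥ 9.533114/(2·0.045²) = 2353.855.
The smallest integer n is 2354.

2354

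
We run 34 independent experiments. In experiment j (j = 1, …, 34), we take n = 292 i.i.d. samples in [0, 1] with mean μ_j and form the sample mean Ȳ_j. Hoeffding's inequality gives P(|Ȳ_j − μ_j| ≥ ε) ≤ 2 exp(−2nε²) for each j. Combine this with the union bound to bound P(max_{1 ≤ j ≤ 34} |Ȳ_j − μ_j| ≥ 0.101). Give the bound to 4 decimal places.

Per-experiment Hoeffding bound: 2·exp(−2·292·0.101²) = 2·exp(−5.95738) = 0.0051733.
Union bound over 34 events: 34·0.0051733 = 0.17589.

0.1759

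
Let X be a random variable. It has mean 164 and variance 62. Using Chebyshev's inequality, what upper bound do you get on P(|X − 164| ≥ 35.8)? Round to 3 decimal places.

0.048

Chebyshev: P(|X − μ| ≥ t) ≤ Var(X)/t².
Bound = 62 / 1281.64 = 0.0484.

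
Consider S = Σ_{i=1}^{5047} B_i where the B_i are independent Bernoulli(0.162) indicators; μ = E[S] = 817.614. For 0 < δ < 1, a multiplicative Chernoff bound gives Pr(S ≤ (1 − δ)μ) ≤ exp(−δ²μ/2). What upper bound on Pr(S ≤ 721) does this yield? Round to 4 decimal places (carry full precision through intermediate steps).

0.0033

Write 721 = (1 − δ)μ, so δ = 1 − 721/817.614 = 0.1181658…
Then the exponent is δ²μ/2 = (μ − 721)²/(2μ) = 5.708235.
Bound = exp(−5.708235) = 0.00332.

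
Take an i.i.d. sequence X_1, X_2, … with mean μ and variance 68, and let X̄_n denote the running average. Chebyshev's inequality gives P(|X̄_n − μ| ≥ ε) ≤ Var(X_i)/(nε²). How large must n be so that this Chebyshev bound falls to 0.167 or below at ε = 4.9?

Require 68/(n·4.9²) ≤ 0.167, i.e. n ≥ 68/(0.167·4.9²) = 16.959.
The smallest integer n is 17.

17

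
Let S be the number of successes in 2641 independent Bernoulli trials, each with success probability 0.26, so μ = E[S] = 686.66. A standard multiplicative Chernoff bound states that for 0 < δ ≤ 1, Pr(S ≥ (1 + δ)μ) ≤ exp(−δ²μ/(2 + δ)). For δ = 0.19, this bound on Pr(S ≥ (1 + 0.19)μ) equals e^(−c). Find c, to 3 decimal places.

11.319

c = δ²μ/(2 + δ) = 0.19²·686.66/(2 + 0.19) = 11.3189.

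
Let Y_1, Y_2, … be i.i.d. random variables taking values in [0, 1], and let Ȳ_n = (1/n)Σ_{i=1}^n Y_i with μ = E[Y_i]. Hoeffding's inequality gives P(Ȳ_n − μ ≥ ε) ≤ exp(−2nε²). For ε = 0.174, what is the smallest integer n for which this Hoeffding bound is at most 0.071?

Require exp(−2nε²) ≤ 0.071, i.e. 2nε² ≥ ln(1/0.071) = 2.645075.
So n ≥ 2.645075 / (2·0.174²) = 43.683.
The smallest integer n is 44.

44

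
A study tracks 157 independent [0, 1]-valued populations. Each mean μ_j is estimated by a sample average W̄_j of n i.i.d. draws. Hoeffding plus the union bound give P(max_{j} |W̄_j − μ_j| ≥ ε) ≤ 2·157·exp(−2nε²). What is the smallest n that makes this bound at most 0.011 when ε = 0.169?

180

Need 2·157·exp(−2nε²) ≤ 0.011, i.e. exp(−2nε²) ≤ 0.011/314.
So 2nε² ≥ ln(314/0.011) = 10.259253.
Hence n ≥ 10.259253/(2·0.169²) = 179.602.
The smallest integer n is 180.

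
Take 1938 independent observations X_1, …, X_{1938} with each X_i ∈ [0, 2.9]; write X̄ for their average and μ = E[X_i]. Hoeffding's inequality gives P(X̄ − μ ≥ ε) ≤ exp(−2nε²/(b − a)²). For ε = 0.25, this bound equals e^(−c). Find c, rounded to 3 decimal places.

c = 2nε²/(b − a)² = 2·1938·0.25² / 2.9² = 28.8050.

28.805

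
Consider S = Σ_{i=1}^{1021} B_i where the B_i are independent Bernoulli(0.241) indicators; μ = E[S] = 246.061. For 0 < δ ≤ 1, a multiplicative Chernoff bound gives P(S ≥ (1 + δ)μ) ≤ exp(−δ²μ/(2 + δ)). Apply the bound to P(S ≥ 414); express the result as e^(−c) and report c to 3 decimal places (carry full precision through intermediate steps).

42.729

Write 414 = (1 + δ)μ, so δ = 414/246.061 − 1 = 0.6825096…
Then the exponent is δ²μ/(2 + δ) = (414 − μ)² / (μ·(2 + δ)) = 42.728638.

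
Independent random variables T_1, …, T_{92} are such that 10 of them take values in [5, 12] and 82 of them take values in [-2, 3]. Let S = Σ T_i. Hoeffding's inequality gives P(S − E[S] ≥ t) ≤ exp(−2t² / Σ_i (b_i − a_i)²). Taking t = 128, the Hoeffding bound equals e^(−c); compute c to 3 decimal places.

Σ(b_i − a_i)² = 10·7² + 82·5² = 2540.
c = 2t² / 2540 = 2·128² / 2540 = 12.9008.

12.901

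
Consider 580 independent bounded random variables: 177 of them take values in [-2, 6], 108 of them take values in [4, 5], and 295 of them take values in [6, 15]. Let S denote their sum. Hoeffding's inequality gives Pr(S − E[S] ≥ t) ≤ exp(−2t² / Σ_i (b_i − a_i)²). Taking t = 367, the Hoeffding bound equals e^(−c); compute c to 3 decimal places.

Σ(b_i − a_i)² = 177·8² + 108·1² + 295·9² = 35331.
c = 2t² / 35331 = 2·367² / 35331 = 7.6244.

7.624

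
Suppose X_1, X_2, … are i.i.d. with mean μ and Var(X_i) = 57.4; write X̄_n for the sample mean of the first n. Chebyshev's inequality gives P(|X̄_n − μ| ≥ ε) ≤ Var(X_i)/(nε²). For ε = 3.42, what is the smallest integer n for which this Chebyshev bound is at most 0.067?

Require 57.4/(n·3.42²) ≤ 0.067, i.e. n ≥ 57.4/(0.067·3.42²) = 73.246.
The smallest integer n is 74.

74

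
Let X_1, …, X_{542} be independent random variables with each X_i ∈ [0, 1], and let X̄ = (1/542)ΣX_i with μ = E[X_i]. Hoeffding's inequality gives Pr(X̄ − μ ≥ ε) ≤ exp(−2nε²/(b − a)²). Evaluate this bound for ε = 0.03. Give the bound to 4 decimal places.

0.3770

Exponent: 2nε²/(b − a)² = 2·542·0.03² / 1² = 0.97560.
Bound = exp(−0.97560) = 0.37697.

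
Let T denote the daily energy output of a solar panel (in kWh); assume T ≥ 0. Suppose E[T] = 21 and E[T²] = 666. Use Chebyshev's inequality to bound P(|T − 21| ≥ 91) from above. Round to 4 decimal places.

Var(T) = E[T²] − (E[T])² = 666 − 441 = 225.
Chebyshev's inequality: P(|T − μ| ≥ t) ≤ Var(T)/t² = 225/8281 = 0.0272.

0.0272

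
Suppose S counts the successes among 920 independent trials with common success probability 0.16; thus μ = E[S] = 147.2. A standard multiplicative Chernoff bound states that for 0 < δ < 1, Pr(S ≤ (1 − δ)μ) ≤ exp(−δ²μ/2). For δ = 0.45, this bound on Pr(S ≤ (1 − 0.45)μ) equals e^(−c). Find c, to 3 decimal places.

14.904

c = δ²μ/2 = 0.45²·147.2/2 = 14.9040.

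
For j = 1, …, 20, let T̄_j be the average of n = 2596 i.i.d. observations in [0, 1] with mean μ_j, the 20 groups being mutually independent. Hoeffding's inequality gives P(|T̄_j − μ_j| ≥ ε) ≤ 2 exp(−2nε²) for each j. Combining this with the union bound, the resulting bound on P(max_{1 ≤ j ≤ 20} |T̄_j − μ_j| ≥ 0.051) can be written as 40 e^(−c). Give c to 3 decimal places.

13.504

Union bound over the 20 events: P(max_{1 ≤ j ≤ 20} |T̄_j − μ_j| ≥ 0.051) ≤ 20·2·exp(−2nε²) = 40 exp(−2·2596·0.051²).
So c = 2·2596·0.051² = 13.5044.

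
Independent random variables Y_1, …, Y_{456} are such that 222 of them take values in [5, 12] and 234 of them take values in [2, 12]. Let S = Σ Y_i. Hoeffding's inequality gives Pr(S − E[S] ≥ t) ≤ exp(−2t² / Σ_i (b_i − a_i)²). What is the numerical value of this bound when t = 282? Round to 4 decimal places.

Σ(b_i − a_i)² = 222·7² + 234·10² = 34278.
Exponent = 2·282² / 34278 = 4.63994.
Bound = exp(−4.63994) = 0.00966.

0.0097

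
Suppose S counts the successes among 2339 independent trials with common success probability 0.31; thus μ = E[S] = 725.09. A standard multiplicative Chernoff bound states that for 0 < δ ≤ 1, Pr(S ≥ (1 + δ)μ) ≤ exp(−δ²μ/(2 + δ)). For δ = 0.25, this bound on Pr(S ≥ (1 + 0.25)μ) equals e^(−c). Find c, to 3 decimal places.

c = δ²μ/(2 + δ) = 0.25²·725.09/(2 + 0.25) = 20.1414.

20.141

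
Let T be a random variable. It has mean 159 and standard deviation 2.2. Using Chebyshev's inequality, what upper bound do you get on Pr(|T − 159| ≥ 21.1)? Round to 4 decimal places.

0.0109

Chebyshev: Pr(|T − μ| ≥ t) ≤ Var(T)/t².
Var(T) = σ² = 2.2² = 4.84.
Bound = 4.84 / 445.21 = 0.0109.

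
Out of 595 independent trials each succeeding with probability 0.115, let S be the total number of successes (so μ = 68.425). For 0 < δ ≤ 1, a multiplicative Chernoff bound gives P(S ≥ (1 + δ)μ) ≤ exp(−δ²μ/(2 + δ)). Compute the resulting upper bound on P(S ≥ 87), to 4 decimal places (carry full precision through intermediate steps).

Write 87 = (1 + δ)μ, so δ = 87/68.425 − 1 = 0.2714651…
Then the exponent is δ²μ/(2 + δ) = (87 − μ)² / (μ·(2 + δ)) = 2.219917.
Bound = exp(−2.219917) = 0.10862.

0.1086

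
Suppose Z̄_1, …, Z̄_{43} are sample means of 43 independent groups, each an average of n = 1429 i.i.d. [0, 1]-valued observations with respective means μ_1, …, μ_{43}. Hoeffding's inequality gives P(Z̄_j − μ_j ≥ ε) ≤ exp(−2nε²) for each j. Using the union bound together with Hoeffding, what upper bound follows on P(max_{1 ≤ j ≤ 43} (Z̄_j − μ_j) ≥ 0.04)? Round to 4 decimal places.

Per-experiment Hoeffding bound: exp(−2·1429·0.04²) = exp(−4.57280) = 0.010329.
Union bound over 43 events: 43·0.010329 = 0.44415.

0.4441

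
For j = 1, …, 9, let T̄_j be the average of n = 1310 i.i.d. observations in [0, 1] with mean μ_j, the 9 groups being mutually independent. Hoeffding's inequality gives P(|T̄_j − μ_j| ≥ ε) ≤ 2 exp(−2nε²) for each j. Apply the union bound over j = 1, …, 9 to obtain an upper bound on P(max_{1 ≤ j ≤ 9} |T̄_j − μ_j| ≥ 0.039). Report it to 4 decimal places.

Per-experiment Hoeffding bound: 2·exp(−2·1310·0.039²) = 2·exp(−3.98502) = 0.037184.
Union bound over 9 events: 9·0.037184 = 0.33466.

0.3347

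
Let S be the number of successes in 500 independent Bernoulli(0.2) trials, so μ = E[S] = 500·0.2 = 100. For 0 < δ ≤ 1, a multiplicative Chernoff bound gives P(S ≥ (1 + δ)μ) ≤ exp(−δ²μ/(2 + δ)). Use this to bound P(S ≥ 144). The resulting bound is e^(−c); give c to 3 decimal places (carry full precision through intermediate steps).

Write 144 = (1 + δ)μ, so δ = 144/100 − 1 = 0.44…
Then the exponent is δ²μ/(2 + δ) = (144 − μ)² / (μ·(2 + δ)) = 7.934426.

7.934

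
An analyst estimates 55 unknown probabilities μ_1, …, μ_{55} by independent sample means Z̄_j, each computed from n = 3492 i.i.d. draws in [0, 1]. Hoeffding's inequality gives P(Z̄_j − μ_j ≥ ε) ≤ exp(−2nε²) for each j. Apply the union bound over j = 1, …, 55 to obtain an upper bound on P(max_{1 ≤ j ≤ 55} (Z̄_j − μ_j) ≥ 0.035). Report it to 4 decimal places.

0.0106

Per-experiment Hoeffding bound: exp(−2·3492·0.035²) = exp(−8.55540) = 0.0001925.
Union bound over 55 events: 55·0.0001925 = 0.01059.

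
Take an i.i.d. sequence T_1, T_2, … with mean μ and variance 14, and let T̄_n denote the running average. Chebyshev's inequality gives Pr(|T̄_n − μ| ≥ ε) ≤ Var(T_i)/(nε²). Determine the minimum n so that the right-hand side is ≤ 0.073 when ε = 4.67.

Require 14/(n·4.67²) ≤ 0.073, i.e. n ≥ 14/(0.073·4.67²) = 8.794.
The smallest integer n is 9.

9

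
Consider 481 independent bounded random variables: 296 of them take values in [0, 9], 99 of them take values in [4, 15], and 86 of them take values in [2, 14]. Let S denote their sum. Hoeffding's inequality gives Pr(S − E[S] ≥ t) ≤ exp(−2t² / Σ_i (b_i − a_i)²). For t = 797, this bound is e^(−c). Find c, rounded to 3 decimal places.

26.281

Σ(b_i − a_i)² = 296·9² + 99·11² + 86·12² = 48339.
c = 2t² / 48339 = 2·797² / 48339 = 26.2814.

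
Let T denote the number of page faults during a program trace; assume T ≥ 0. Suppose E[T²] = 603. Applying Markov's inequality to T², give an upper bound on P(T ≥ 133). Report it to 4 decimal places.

Since T ≥ 0, the event {T ≥ 133} is the same as {T² ≥ 17689}.
Markov's inequality applied to T² gives P(T² ≥ 17689) ≤ E[T²]/17689 = 603/17689 = 0.0341.

0.0341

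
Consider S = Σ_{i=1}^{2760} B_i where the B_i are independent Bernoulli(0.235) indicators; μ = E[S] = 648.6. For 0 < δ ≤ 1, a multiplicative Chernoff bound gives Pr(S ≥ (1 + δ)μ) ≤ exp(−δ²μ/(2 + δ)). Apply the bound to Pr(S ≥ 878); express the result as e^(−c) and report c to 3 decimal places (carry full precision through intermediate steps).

34.472

Write 878 = (1 + δ)μ, so δ = 878/648.6 − 1 = 0.3536849…
Then the exponent is δ²μ/(2 + δ) = (878 − μ)² / (μ·(2 + δ)) = 34.471610.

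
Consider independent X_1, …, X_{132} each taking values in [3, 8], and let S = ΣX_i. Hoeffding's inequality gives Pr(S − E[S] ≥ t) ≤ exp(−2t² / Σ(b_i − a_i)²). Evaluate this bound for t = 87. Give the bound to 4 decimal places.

Σ(b_i − a_i)² = 132·(5)² = 3300.
Exponent = 2·87²/3300 = 4.5873.
Bound = exp(−4.5873) = 0.01018.

0.0102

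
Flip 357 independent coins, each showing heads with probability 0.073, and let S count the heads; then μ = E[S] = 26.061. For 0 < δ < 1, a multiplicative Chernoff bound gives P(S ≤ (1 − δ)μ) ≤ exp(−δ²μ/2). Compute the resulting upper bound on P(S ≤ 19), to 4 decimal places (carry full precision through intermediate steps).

0.3842

Write 19 = (1 − δ)μ, so δ = 1 − 19/26.061 = 0.2709413…
Then the exponent is δ²μ/2 = (μ − 19)²/(2μ) = 0.956558.
Bound = exp(−0.956558) = 0.38421.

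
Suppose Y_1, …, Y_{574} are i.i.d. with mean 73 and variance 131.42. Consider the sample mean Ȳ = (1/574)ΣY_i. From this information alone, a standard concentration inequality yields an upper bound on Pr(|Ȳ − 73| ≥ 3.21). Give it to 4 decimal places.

0.0222

With mean and variance of each term known, Chebyshev's inequality bounds the deviation of the sum (or sample mean).
Var(Ȳ) = Var(Y_i)/n = 131.42/574 = 0.22895.
Chebyshev: Pr(|Ȳ − 73| ≥ 3.21) ≤ Var(Ȳ)/(3.21)² = 131.42/(574·3.21²) = 0.0222.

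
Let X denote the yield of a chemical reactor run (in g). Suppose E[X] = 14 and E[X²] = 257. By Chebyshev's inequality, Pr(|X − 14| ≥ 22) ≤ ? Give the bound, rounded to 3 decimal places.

0.126

Var(X) = E[X²] − (E[X])² = 257 − 196 = 61.
Chebyshev's inequality: Pr(|X − μ| ≥ t) ≤ Var(X)/t² = 61/484 = 0.1260.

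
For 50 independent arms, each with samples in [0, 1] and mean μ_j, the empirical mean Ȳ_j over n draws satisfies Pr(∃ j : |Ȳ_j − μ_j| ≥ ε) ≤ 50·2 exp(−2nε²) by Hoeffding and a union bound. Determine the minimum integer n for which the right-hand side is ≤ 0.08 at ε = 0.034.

3085

Need 2·50·exp(−2nε²) ≤ 0.08, i.e. exp(−2nε²) ≤ 0.08/100.
So 2nε² ≥ ln(100/0.08) = 7.130899.
Hence n ≥ 7.130899/(2·0.034²) = 3084.299.
The smallest integer n is 3085.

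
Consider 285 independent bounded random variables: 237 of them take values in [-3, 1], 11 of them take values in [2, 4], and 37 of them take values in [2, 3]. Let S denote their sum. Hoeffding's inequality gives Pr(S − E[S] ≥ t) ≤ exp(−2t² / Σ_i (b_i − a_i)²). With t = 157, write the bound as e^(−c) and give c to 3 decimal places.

Σ(b_i − a_i)² = 237·4² + 11·2² + 37·1² = 3873.
c = 2t² / 3873 = 2·157² / 3873 = 12.7286.

12.729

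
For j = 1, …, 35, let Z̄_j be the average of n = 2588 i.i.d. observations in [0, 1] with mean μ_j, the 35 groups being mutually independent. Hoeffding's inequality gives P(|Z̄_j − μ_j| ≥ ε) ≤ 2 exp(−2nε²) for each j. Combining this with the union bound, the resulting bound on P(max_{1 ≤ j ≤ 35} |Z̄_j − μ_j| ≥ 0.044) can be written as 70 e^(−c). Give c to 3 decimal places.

10.021

Union bound over the 35 events: P(max_{1 ≤ j ≤ 35} |Z̄_j − μ_j| ≥ 0.044) ≤ 35·2·exp(−2nε²) = 70 exp(−2·2588·0.044²).
So c = 2·2588·0.044² = 10.0207.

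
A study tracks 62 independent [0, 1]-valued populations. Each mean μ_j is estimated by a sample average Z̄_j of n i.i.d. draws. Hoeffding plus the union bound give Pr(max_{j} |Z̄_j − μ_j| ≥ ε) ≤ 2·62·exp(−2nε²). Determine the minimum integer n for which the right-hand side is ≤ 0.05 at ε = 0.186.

113

Need 2·62·exp(−2nε²) ≤ 0.05, i.e. exp(−2nε²) ≤ 0.05/124.
So 2nε² ≥ ln(124/0.05) = 7.816014.
Hence n ≥ 7.816014/(2·0.186²) = 112.961.
The smallest integer n is 113.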